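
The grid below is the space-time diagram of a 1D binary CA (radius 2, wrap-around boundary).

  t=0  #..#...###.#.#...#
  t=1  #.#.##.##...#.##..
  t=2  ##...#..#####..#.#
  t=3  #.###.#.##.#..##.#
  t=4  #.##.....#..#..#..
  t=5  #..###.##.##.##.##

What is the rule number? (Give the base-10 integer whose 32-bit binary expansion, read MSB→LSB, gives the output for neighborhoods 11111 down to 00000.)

1099429798

  nb #####: next=.  (t=2,i=10, bit31=0)
  nb ####.: next=#  (t=2,i=11, bit30=1)
  nb ###.#: next=.  (t=0,i=9, bit29=0)
  nb ###..: next=.  (t=2,i=1, bit28=0)
  nb ##.##: next=.  (t=1,i=6, bit27=0)
  nb ##.#.: next=.  (t=0,i=10, bit26=0)
  nb ##..#: next=.  (t=0,i=1, bit25=0)
  nb ##...: next=#  (t=1,i=9, bit24=1)
  nb #.###: next=#  (t=2,i=17, bit23=1)
  nb #.##.: next=.  (t=1,i=4, bit22=0)
  nb #.#.#: next=.  (t=0,i=11, bit21=0)
  nb #.#..: next=.  (t=0,i=13, bit20=0)
  nb #..##: next=.  (t=2,i=7, bit19=0)
  nb #..#.: next=#  (t=0,i=2, bit18=1)
  nb #...#: next=#  (t=0,i=5, bit17=1)
  nb #....: next=#  (t=4,i=5, bit16=1)
  nb .####: next=#  (t=2,i=9, bit15=1)
  nb .###.: next=#  (t=0,i=8, bit14=1)
  nb .##.#: next=#  (t=1,i=5, bit13=1)
  nb .##..: next=#  (t=0,i=0, bit12=1)
  nb .#.##: next=.  (t=1,i=3, bit11=0)
  nb .#.#.: next=#  (t=0,i=12, bit10=1)
  nb .#..#: next=#  (t=2,i=6, bit9=1)
  nb .#...: next=#  (t=0,i=4, bit8=1)
  nb ..###: next=#  (t=0,i=7, bit7=1)
  nb ..##.: next=.  (t=0,i=17, bit6=0)
  nb ..#.#: next=#  (t=1,i=0, bit5=1)
  nb ..#..: next=.  (t=0,i=3, bit4=0)
  nb ...##: next=.  (t=0,i=6, bit3=0)
  nb ...#.: next=#  (t=1,i=11, bit2=1)
  nb ....#: next=#  (t=4,i=7, bit1=1)
  nb .....: next=.  (t=4,i=6, bit0=0)
  bits 01000001100001111111011110100110 = 1099429798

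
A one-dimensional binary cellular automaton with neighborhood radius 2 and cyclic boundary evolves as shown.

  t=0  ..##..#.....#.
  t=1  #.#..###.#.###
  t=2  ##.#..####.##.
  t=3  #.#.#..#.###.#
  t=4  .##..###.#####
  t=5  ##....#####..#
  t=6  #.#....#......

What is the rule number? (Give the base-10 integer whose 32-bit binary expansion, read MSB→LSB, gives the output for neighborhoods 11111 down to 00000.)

  nb #####: next=.  (t=4,i=11, bit31=0)
  nb ####.: next=.  (t=1,i=13, bit30=0)
  nb ###.#: next=#  (t=1,i=0, bit29=1)
  nb ###..: next=.  (t=5,i=1, bit28=0)
  nb ##.##: next=#  (t=2,i=10, bit27=1)
  nb ##.#.: next=#  (t=1,i=1, bit26=1)
  nb ##..#: next=.  (t=0,i=4, bit25=0)
  nb ##...: next=#  (t=5,i=2, bit24=1)
  nb #.###: next=#  (t=1,i=11, bit23=1)
  nb #.##.: next=#  (t=2,i=0, bit22=1)
  nb #.#.#: next=#  (t=1,i=9, bit21=1)
  nb #.#..: next=.  (t=1,i=2, bit20=0)
  nb #..##: next=.  (t=1,i=4, bit19=0)
  nb #..#.: next=#  (t=0,i=5, bit18=1)
  nb #...#: next=#  (t=0,i=0, bit17=1)
  nb #....: next=.  (t=0,i=8, bit16=0)
  nb .####: next=#  (t=1,i=12, bit15=1)
  nb .###.: next=#  (t=1,i=6, bit14=1)
  nb .##.#: next=.  (t=2,i=1, bit13=0)
  nb .##..: next=.  (t=0,i=3, bit12=0)
  nb .#.##: next=.  (t=1,i=10, bit11=0)
  nb .#.#.: next=.  (t=3,i=3, bit10=0)
  nb .#..#: next=#  (t=1,i=3, bit9=1)
  nb .#...: next=#  (t=0,i=7, bit8=1)
  nb ..###: next=.  (t=1,i=5, bit7=0)
  nb ..##.: next=#  (t=0,i=2, bit6=1)
  nb ..#.#: next=#  (t=3,i=7, bit5=1)
  nb ..#..: next=#  (t=0,i=6, bit4=1)
  nb ...##: next=.  (t=0,i=1, bit3=0)
  nb ...#.: next=#  (t=0,i=11, bit2=1)
  nb ....#: next=.  (t=0,i=10, bit1=0)
  nb .....: next=#  (t=0,i=9, bit0=1)
  bits 00101101111001101100001101110101 = 770098037

770098037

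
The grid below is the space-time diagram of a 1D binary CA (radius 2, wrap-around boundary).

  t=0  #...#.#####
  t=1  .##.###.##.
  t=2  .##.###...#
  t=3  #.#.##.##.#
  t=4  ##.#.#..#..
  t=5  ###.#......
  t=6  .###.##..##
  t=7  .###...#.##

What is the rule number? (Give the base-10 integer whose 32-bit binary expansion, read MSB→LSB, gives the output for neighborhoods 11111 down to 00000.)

  #####|#  b31=1 t=0,i=8
  ####.|.  b30=0 t=0,i=10
  ###.#|#  b29=1 t=1,i=6
  ###..|.  b28=0 t=0,i=0
  ##.##|.  b27=0 t=1,i=3
  ##.#.|#  b26=1 t=3,i=1
  ##..#|#  b25=1 t=1,i=10
  ##...|#  b24=1 t=0,i=1
  #.###|#  b23=1 t=0,i=6
  #.##.|.  b22=0 t=1,i=8
  #.#.#|.  b21=0 t=3,i=2
  #.#..|.  b20=0 t=4,i=5
  #..##|.  b19=0 t=1,i=0
  #..#.|.  b18=0 t=4,i=7
  #...#|#  b17=1 t=0,i=2
  #....|#  b16=1 t=5,i=6
  .####|.  b15=0 t=0,i=7
  .###.|#  b14=1 t=1,i=5
  .##.#|#  b13=1 t=1,i=2
  .##..|.  b12=0 t=1,i=9
  .#.##|#  b11=1 t=0,i=5
  .#.#.|#  b10=1 t=4,i=4
  .#..#|.  b9=0 t=4,i=6
  .#...|#  b8=1 t=5,i=5
  ..###|.  b7=0 t=5,i=0
  ..##.|#  b6=1 t=1,i=1
  ..#.#|#  b5=1 t=0,i=4
  ..#..|.  b4=0 t=4,i=8
  ...##|#  b3=1 t=5,i=10
  ...#.|.  b2=0 t=0,i=3
  ....#|#  b1=1 t=5,i=9
  .....|.  b0=0 t=5,i=7
  bits 10100111100000110110110101101010 = 2810408298

2810408298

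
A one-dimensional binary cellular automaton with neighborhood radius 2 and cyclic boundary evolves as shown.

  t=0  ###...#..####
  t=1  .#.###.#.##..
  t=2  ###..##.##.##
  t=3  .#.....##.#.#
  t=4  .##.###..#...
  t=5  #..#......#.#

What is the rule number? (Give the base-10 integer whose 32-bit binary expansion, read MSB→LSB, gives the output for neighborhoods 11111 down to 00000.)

  #####|.  b31=0 t=0,i=0
  ####.|#  b30=1 t=0,i=1
  ###.#|#  b29=1 t=1,i=5
  ###..|.  b28=0 t=0,i=2
  ##.##|#  b27=1 t=2,i=7
  ##.#.|#  b26=1 t=1,i=6
  ##..#|.  b25=0 t=2,i=3
  ##...|#  b24=1 t=0,i=3
  #.###|.  b23=0 t=1,i=3
  #.##.|#  b22=1 t=1,i=9
  #.#.#|.  b21=0 t=1,i=7
  #.#..|#  b20=1 t=3,i=1
  #..##|.  b19=0 t=0,i=8
  #..#.|.  b18=0 t=4,i=8
  #...#|#  b17=1 t=0,i=4
  #....|.  b16=0 t=3,i=3
  .####|#  b15=1 t=0,i=10
  .###.|.  b14=0 t=1,i=4
  .##.#|.  b13=0 t=2,i=6
  .##..|.  b12=0 t=1,i=10
  .#.##|#  b11=1 t=1,i=2
  .#.#.|.  b10=0 t=3,i=0
  .#..#|#  b9=1 t=0,i=7
  .#...|#  b8=1 t=3,i=2
  ..###|#  b7=1 t=0,i=9
  ..##.|.  b6=0 t=2,i=5
  ..#.#|#  b5=1 t=1,i=1
  ..#..|.  b4=0 t=0,i=6
  ...##|#  b3=1 t=3,i=6
  ...#.|#  b2=1 t=0,i=5
  ....#|#  b1=1 t=3,i=5
  .....|#  b0=1 t=3,i=4
  bits 01101101010100101000101110101111 = 1834126255

1834126255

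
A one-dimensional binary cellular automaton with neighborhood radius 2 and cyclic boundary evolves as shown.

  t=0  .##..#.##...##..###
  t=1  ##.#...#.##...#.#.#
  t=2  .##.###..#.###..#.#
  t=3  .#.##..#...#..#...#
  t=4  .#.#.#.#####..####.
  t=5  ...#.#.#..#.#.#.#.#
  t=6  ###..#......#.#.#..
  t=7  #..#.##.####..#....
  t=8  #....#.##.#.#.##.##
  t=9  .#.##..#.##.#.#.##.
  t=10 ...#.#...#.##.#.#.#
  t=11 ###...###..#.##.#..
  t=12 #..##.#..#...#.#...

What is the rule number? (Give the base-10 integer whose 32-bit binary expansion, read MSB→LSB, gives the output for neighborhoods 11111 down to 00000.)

1877082519

  [31] ##### => .  t=4,i=9
  [30] ####. => #  t=4,i=10
  [29] ###.# => #  t=0,i=18
  [28] ###.. => .  t=2,i=6
  [27] ##.## => #  t=0,i=0
  [26] ##.#. => #  t=1,i=2
  [25] ##..# => #  t=0,i=3
  [24] ##... => #  t=0,i=9
  [23] #.### => #  t=1,i=18
  [22] #.##. => #  t=0,i=1
  [21] #.#.# => #  t=1,i=16
  [20] #.#.. => .  t=1,i=3
  [19] #..## => .  t=0,i=15
  [18] #..#. => .  t=0,i=4
  [17] #...# => #  t=0,i=10
  [16] #.... => .  t=6,i=7
  [15] .#### => .  t=4,i=8
  [14] .###. => .  t=0,i=17
  [13] .##.# => .  t=2,i=2
  [12] .##.. => .  t=0,i=2
  [11] .#.## => .  t=0,i=6
  [10] .#.#. => .  t=1,i=15
  [9] .#..# => .  t=3,i=12
  [8] .#... => #  t=1,i=4
  [7] ..### => #  t=0,i=16
  [6] ..##. => .  t=0,i=12
  [5] ..#.# => .  t=0,i=5
  [4] ..#.. => #  t=3,i=7
  [3] ...## => .  t=0,i=11
  [2] ...#. => #  t=1,i=6
  [1] ....# => #  t=6,i=10
  [0] ..... => #  t=6,i=8
  bits 01101111111000100000000110010111 = 1877082519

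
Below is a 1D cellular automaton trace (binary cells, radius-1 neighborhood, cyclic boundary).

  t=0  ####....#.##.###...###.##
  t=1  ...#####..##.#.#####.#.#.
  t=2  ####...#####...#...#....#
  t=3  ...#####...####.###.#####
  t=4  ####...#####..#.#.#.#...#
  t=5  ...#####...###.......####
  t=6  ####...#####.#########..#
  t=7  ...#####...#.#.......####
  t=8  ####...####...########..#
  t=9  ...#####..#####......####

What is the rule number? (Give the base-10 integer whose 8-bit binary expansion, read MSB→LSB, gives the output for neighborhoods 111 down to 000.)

91

  [7] ### => .  t=0,i=0
  [6] ##. => #  t=0,i=3
  [5] #.# => .  t=0,i=9
  [4] #.. => #  t=0,i=4
  [3] .## => #  t=0,i=10
  [2] .#. => .  t=0,i=8
  [1] ..# => #  t=0,i=7
  [0] ... => #  t=0,i=5
  bits 01011011 = 91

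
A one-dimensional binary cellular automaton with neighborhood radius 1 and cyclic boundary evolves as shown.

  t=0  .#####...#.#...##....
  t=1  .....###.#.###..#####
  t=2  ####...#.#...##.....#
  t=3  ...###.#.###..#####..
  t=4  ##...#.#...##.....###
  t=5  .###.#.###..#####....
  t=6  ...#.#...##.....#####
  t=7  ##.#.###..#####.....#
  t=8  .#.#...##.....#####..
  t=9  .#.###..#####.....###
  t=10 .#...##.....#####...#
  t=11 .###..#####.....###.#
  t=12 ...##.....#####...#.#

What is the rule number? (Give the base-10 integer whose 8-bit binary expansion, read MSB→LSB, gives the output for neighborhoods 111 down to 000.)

  [7] ### => .  t=0,i=2
  [6] ##. => #  t=0,i=5
  [5] #.# => .  t=0,i=10
  [4] #.. => #  t=0,i=6
  [3] .## => .  t=0,i=1
  [2] .#. => #  t=0,i=9
  [1] ..# => .  t=0,i=0
  [0] ... => #  t=0,i=7
  bits 01010101 = 85

85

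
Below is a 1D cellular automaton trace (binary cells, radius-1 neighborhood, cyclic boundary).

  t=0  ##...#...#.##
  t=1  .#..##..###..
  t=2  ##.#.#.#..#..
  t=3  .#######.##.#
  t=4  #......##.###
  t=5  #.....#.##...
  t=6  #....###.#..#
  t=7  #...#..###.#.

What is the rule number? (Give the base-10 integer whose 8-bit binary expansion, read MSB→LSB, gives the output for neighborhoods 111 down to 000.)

102

  ###|.  b7=0 t=0,i=0
  ##.|#  b6=1 t=0,i=1
  #.#|#  b5=1 t=0,i=10
  #..|.  b4=0 t=0,i=2
  .##|.  b3=0 t=0,i=11
  .#.|#  b2=1 t=0,i=5
  ..#|#  b1=1 t=0,i=4
  ...|.  b0=0 t=0,i=3
  bits 01100110 = 102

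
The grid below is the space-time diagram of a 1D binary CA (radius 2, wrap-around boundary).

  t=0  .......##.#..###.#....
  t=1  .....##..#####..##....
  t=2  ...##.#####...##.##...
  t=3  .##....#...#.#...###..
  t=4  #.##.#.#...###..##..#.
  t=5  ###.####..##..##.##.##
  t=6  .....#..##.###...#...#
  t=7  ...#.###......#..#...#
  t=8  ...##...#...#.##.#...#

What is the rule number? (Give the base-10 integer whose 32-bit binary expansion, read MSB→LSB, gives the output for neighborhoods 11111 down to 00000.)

125345466

  #####|.  b31=0 t=1,i=11
  ####.|.  b30=0 t=1,i=12
  ###.#|.  b29=0 t=0,i=15
  ###..|.  b28=0 t=1,i=13
  ##.##|.  b27=0 t=2,i=5
  ##.#.|#  b26=1 t=0,i=9
  ##..#|#  b25=1 t=1,i=7
  ##...|#  b24=1 t=1,i=18
  #.###|.  b23=0 t=2,i=6
  #.##.|#  b22=1 t=2,i=17
  #.#.#|#  b21=1 t=4,i=0
  #.#..|#  b20=1 t=0,i=10
  #..##|#  b19=1 t=0,i=12
  #..#.|.  b18=0 t=4,i=19
  #...#|.  b17=0 t=2,i=12
  #....|.  b16=0 t=0,i=19
  .####|#  b15=1 t=1,i=10
  .###.|.  b14=0 t=0,i=14
  .##.#|.  b13=0 t=0,i=8
  .##..|#  b12=1 t=1,i=6
  .#.##|#  b11=1 t=4,i=1
  .#.#.|#  b10=1 t=3,i=12
  .#..#|#  b9=1 t=0,i=11
  .#...|.  b8=0 t=0,i=18
  ..###|#  b7=1 t=0,i=13
  ..##.|.  b6=0 t=0,i=7
  ..#.#|#  b5=1 t=3,i=11
  ..#..|#  b4=1 t=3,i=7
  ...##|#  b3=1 t=0,i=6
  ...#.|.  b2=0 t=3,i=6
  ....#|#  b1=1 t=0,i=5
  .....|.  b0=0 t=0,i=0
  bits 00000111011110001001111010111010 = 125345466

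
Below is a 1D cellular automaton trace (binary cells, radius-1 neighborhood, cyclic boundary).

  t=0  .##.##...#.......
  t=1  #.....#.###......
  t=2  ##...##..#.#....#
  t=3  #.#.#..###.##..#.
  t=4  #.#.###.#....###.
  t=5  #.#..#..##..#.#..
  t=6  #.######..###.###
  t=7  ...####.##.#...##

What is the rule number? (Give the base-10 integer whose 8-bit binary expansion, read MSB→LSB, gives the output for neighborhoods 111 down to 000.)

150

  [7] ### => #  t=1,i=9
  [6] ##. => .  t=0,i=2
  [5] #.# => .  t=0,i=3
  [4] #.. => #  t=0,i=6
  [3] .## => .  t=0,i=1
  [2] .#. => #  t=0,i=9
  [1] ..# => #  t=0,i=0
  [0] ... => .  t=0,i=7
  bits 10010110 = 150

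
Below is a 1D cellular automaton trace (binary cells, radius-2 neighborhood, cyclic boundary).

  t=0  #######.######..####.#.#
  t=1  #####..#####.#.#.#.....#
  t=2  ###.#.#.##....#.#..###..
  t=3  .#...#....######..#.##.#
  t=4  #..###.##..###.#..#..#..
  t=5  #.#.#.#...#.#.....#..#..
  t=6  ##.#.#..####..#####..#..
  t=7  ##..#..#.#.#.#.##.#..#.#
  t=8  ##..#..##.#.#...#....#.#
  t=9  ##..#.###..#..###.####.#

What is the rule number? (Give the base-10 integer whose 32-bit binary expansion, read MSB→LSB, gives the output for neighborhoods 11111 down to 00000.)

  ##### -> #   bit 31 = 1  t=0,i=1
  ####. -> .   bit 30 = 0  t=0,i=5
  ###.# -> .   bit 29 = 0  t=0,i=6
  ###.. -> #   bit 28 = 1  t=0,i=13
  ##.## -> #   bit 27 = 1  t=0,i=7
  ##.#. -> .   bit 26 = 0  t=0,i=20
  ##..# -> .   bit 25 = 0  t=0,i=14
  ##... -> #   bit 24 = 1  t=2,i=10
  #.### -> #   bit 23 = 1  t=0,i=8
  #.##. -> .   bit 22 = 0  t=2,i=8
  #.#.# -> .   bit 21 = 0  t=0,i=21
  #.#.. -> .   bit 20 = 0  t=1,i=17
  #..## -> #   bit 19 = 1  t=0,i=15
  #..#. -> .   bit 18 = 0  t=3,i=17
  #...# -> #   bit 17 = 1  t=3,i=3
  #.... -> #   bit 16 = 1  t=1,i=19
  .#### -> #   bit 15 = 1  t=0,i=0
  .###. -> #   bit 14 = 1  t=2,i=1
  .##.# -> #   bit 13 = 1  t=3,i=21
  .##.. -> .   bit 12 = 0  t=2,i=9
  .#.## -> .   bit 11 = 0  t=0,i=22
  .#.#. -> #   bit 10 = 1  t=1,i=14
  .#..# -> .   bit 9 = 0  t=2,i=17
  .#... -> .   bit 8 = 0  t=1,i=18
  ..### -> .   bit 7 = 0  t=0,i=16
  ..##. -> #   bit 6 = 1  t=6,i=0
  ..#.# -> #   bit 5 = 1  t=2,i=14
  ..#.. -> #   bit 4 = 1  t=3,i=5
  ...## -> .   bit 3 = 0  t=1,i=22
  ...#. -> #   bit 2 = 1  t=2,i=13
  ....# -> #   bit 1 = 1  t=1,i=21
  ..... -> #   bit 0 = 1  t=1,i=20
  bits 10011001100010111110010001110111 = 2576082039

2576082039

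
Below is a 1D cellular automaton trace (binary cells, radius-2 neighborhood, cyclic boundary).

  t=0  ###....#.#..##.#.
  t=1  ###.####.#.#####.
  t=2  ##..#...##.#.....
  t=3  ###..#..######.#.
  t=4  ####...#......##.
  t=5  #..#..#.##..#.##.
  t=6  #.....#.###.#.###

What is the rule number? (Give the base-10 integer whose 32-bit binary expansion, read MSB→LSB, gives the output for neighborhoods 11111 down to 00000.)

  [31] ##### => .  t=1,i=13
  [30] ####. => .  t=1,i=6
  [29] ###.# => .  t=1,i=2
  [28] ###.. => #  t=0,i=2
  [27] ##.## => .  t=1,i=3
  [26] ##.#. => #  t=0,i=14
  [25] ##..# => #  t=2,i=2
  [24] ##... => .  t=0,i=3
  [23] #.### => #  t=0,i=0
  [22] #.##. => #  t=5,i=8
  [21] #.#.# => #  t=0,i=15
  [20] #.#.. => #  t=0,i=9
  [19] #..## => #  t=0,i=11
  [18] #..#. => .  t=2,i=3
  [17] #...# => .  t=2,i=6
  [16] #.... => #  t=0,i=4
  [15] .#### => .  t=1,i=5
  [14] .###. => #  t=0,i=1
  [13] .##.# => #  t=0,i=13
  [12] .##.. => #  t=2,i=1
  [11] .#.## => .  t=0,i=16
  [10] .#.#. => .  t=0,i=8
  [9] .#..# => .  t=0,i=10
  [8] .#... => #  t=2,i=5
  [7] ..### => .  t=3,i=8
  [6] ..##. => #  t=0,i=12
  [5] ..#.# => #  t=0,i=7
  [4] ..#.. => .  t=2,i=4
  [3] ...## => .  t=2,i=7
  [2] ...#. => #  t=0,i=6
  [1] ....# => #  t=0,i=5
  [0] ..... => .  t=2,i=14
  bits 00010110111110010111000101100110 = 385446246

385446246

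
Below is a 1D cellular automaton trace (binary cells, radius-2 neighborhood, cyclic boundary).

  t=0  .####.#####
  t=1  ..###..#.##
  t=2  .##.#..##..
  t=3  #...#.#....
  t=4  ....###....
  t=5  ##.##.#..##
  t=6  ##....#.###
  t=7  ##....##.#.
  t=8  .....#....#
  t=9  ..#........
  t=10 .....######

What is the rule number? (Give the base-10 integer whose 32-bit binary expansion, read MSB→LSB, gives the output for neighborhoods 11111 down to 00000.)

  nb #####: next=.  (t=0,i=8, bit31=0)
  nb ####.: next=#  (t=0,i=3, bit30=1)
  nb ###.#: next=#  (t=0,i=4, bit29=1)
  nb ###..: next=#  (t=1,i=4, bit28=1)
  nb ##.##: next=.  (t=0,i=0, bit27=0)
  nb ##.#.: next=.  (t=2,i=3, bit26=0)
  nb ##..#: next=.  (t=1,i=0, bit25=0)
  nb ##...: next=.  (t=2,i=9, bit24=0)
  nb #.###: next=.  (t=0,i=1, bit23=0)
  nb #.##.: next=.  (t=1,i=9, bit22=0)
  nb #.#.#: next=.  (t=7,i=9, bit21=0)
  nb #.#..: next=#  (t=2,i=4, bit20=1)
  nb #..##: next=#  (t=1,i=1, bit19=1)
  nb #..#.: next=.  (t=1,i=6, bit18=0)
  nb #...#: next=.  (t=2,i=10, bit17=0)
  nb #....: next=.  (t=3,i=8, bit16=0)
  nb .####: next=#  (t=0,i=2, bit15=1)
  nb .###.: next=.  (t=1,i=3, bit14=0)
  nb .##.#: next=.  (t=2,i=2, bit13=0)
  nb .##..: next=.  (t=1,i=10, bit12=0)
  nb .#.##: next=#  (t=1,i=8, bit11=1)
  nb .#.#.: next=#  (t=3,i=5, bit10=1)
  nb .#..#: next=.  (t=2,i=5, bit9=0)
  nb .#...: next=.  (t=3,i=1, bit8=0)
  nb ..###: next=#  (t=1,i=2, bit7=1)
  nb ..##.: next=.  (t=2,i=1, bit6=0)
  nb ..#.#: next=#  (t=1,i=7, bit5=1)
  nb ..#..: next=.  (t=3,i=0, bit4=0)
  nb ...##: next=#  (t=2,i=0, bit3=1)
  nb ...#.: next=.  (t=3,i=3, bit2=0)
  nb ....#: next=.  (t=3,i=9, bit1=0)
  nb .....: next=#  (t=4,i=0, bit0=1)
  bits 01110000000110001000110010101001 = 1880657065

1880657065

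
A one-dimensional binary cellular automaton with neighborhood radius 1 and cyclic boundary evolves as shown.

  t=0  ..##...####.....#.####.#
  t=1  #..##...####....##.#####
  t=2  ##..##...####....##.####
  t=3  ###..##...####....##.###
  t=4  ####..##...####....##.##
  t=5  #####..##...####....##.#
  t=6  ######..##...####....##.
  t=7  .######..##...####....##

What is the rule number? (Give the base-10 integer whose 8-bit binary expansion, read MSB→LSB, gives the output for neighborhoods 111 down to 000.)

244

  ### -> #   bit 7 = 1  t=0,i=8
  ##. -> #   bit 6 = 1  t=0,i=3
  #.# -> #   bit 5 = 1  t=0,i=17
  #.. -> #   bit 4 = 1  t=0,i=0
  .## -> .   bit 3 = 0  t=0,i=2
  .#. -> #   bit 2 = 1  t=0,i=16
  ..# -> .   bit 1 = 0  t=0,i=1
  ... -> .   bit 0 = 0  t=0,i=5
  bits 11110100 = 244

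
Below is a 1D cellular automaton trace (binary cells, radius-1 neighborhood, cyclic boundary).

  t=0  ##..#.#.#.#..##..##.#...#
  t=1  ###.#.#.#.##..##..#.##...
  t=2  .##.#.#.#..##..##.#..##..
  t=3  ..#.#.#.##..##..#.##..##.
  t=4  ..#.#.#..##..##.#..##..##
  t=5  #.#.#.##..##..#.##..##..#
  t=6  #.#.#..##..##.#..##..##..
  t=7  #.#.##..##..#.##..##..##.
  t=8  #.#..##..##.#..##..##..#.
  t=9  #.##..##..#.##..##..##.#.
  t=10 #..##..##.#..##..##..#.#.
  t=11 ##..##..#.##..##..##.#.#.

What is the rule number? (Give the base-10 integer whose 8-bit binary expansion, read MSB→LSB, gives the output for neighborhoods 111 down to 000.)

212

  ### -> #   bit 7 = 1  t=0,i=0
  ##. -> #   bit 6 = 1  t=0,i=1
  #.# -> .   bit 5 = 0  t=0,i=5
  #.. -> #   bit 4 = 1  t=0,i=2
  .## -> .   bit 3 = 0  t=0,i=13
  .#. -> #   bit 2 = 1  t=0,i=4
  ..# -> .   bit 1 = 0  t=0,i=3
  ... -> .   bit 0 = 0  t=0,i=22
  bits 11010100 = 212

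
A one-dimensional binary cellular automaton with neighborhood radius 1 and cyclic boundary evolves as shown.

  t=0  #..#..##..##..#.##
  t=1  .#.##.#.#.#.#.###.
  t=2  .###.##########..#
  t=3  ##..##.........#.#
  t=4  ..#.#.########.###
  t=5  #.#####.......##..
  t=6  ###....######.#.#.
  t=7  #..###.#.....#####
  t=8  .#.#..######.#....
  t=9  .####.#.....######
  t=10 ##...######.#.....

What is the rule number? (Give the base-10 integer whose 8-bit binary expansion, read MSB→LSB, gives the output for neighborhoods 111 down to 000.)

61

  nb ###: next=.  (t=0,i=17, bit7=0)
  nb ##.: next=.  (t=0,i=0, bit6=0)
  nb #.#: next=#  (t=0,i=15, bit5=1)
  nb #..: next=#  (t=0,i=1, bit4=1)
  nb .##: next=#  (t=0,i=6, bit3=1)
  nb .#.: next=#  (t=0,i=3, bit2=1)
  nb ..#: next=.  (t=0,i=2, bit1=0)
  nb ...: next=#  (t=3,i=7, bit0=1)
  bits 00111101 = 61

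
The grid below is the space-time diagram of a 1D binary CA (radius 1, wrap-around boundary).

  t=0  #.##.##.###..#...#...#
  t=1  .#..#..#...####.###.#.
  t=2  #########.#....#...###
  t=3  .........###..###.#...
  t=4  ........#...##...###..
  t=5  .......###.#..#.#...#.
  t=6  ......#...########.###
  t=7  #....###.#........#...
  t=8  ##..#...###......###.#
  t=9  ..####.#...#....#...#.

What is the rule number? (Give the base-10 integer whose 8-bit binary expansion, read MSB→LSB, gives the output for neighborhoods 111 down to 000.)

  ### -> .   bit 7 = 0  t=0,i=9
  ##. -> .   bit 6 = 0  t=0,i=0
  #.# -> #   bit 5 = 1  t=0,i=1
  #.. -> #   bit 4 = 1  t=0,i=11
  .## -> .   bit 3 = 0  t=0,i=2
  .#. -> #   bit 2 = 1  t=0,i=13
  ..# -> #   bit 1 = 1  t=0,i=12
  ... -> .   bit 0 = 0  t=0,i=15
  bits 00110110 = 54

54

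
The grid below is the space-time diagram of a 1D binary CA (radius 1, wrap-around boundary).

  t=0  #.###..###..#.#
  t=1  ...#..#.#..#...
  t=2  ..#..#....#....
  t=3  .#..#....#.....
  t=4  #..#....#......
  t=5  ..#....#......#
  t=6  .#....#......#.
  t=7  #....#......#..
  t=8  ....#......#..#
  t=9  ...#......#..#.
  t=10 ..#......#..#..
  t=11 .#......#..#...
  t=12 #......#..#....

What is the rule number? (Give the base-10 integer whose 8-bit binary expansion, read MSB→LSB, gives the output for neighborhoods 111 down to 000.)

130

  ### -> #   bit 7 = 1  t=0,i=3
  ##. -> .   bit 6 = 0  t=0,i=0
  #.# -> .   bit 5 = 0  t=0,i=1
  #.. -> .   bit 4 = 0  t=0,i=5
  .## -> .   bit 3 = 0  t=0,i=2
  .#. -> .   bit 2 = 0  t=0,i=12
  ..# -> #   bit 1 = 1  t=0,i=6
  ... -> .   bit 0 = 0  t=1,i=0
  bits 10000010 = 130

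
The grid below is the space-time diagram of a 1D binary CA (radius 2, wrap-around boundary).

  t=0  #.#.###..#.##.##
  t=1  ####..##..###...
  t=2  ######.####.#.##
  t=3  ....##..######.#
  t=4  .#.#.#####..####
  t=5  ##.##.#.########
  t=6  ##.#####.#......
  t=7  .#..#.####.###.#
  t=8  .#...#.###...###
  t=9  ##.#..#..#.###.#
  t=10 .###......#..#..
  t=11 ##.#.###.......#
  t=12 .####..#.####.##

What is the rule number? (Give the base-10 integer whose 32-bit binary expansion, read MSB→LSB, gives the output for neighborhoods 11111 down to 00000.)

1987819657

  nb #####: next=.  (t=2,i=0, bit31=0)
  nb ####.: next=#  (t=1,i=2, bit30=1)
  nb ###.#: next=#  (t=0,i=0, bit29=1)
  nb ###..: next=#  (t=0,i=6, bit28=1)
  nb ##.##: next=.  (t=0,i=13, bit27=0)
  nb ##.#.: next=#  (t=0,i=1, bit26=1)
  nb ##..#: next=#  (t=0,i=7, bit25=1)
  nb ##...: next=.  (t=1,i=13, bit24=0)
  nb #.###: next=.  (t=0,i=4, bit23=0)
  nb #.##.: next=#  (t=0,i=11, bit22=1)
  nb #.#.#: next=#  (t=0,i=2, bit21=1)
  nb #.#..: next=#  (t=3,i=15, bit20=1)
  nb #..##: next=#  (t=1,i=5, bit19=1)
  nb #..#.: next=.  (t=0,i=8, bit18=0)
  nb #...#: next=#  (t=1,i=14, bit17=1)
  nb #....: next=#  (t=3,i=1, bit16=1)
  nb .####: next=#  (t=1,i=1, bit15=1)
  nb .###.: next=.  (t=0,i=5, bit14=0)
  nb .##.#: next=#  (t=0,i=12, bit13=1)
  nb .##..: next=#  (t=1,i=7, bit12=1)
  nb .#.##: next=#  (t=0,i=3, bit11=1)
  nb .#.#.: next=.  (t=4,i=2, bit10=0)
  nb .#..#: next=.  (t=7,i=2, bit9=0)
  nb .#...: next=.  (t=3,i=0, bit8=0)
  nb ..###: next=#  (t=1,i=0, bit7=1)
  nb ..##.: next=.  (t=1,i=6, bit6=0)
  nb ..#.#: next=.  (t=0,i=9, bit5=0)
  nb ..#..: next=.  (t=9,i=6, bit4=0)
  nb ...##: next=#  (t=1,i=15, bit3=1)
  nb ...#.: next=.  (t=8,i=4, bit2=0)
  nb ....#: next=.  (t=3,i=2, bit1=0)
  nb .....: next=#  (t=6,i=12, bit0=1)
  bits 01110110011110111011100010001001 = 1987819657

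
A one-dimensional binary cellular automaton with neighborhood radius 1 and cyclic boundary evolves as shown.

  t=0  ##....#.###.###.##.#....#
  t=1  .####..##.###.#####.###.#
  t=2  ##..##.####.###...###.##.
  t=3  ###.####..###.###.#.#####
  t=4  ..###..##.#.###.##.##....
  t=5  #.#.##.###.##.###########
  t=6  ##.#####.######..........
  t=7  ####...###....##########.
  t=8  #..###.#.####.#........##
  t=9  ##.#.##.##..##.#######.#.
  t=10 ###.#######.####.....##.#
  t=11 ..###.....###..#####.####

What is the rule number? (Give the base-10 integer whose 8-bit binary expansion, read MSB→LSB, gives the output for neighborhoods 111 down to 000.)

  ### -> .   bit 7 = 0  t=0,i=0
  ##. -> #   bit 6 = 1  t=0,i=1
  #.# -> #   bit 5 = 1  t=0,i=7
  #.. -> #   bit 4 = 1  t=0,i=2
  .## -> #   bit 3 = 1  t=0,i=8
  .#. -> .   bit 2 = 0  t=0,i=6
  ..# -> .   bit 1 = 0  t=0,i=5
  ... -> #   bit 0 = 1  t=0,i=3
  bits 01111001 = 121

121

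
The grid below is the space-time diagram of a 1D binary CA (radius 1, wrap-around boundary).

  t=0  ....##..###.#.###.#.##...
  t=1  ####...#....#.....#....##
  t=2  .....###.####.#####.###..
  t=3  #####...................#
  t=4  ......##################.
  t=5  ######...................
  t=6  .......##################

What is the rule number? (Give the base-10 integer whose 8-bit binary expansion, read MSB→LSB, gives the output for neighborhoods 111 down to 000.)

7

  ###|.  b7=0 t=0,i=9
  ##.|.  b6=0 t=0,i=5
  #.#|.  b5=0 t=0,i=11
  #..|.  b4=0 t=0,i=6
  .##|.  b3=0 t=0,i=4
  .#.|#  b2=1 t=0,i=12
  ..#|#  b1=1 t=0,i=3
  ...|#  b0=1 t=0,i=0
  bits 00000111 = 7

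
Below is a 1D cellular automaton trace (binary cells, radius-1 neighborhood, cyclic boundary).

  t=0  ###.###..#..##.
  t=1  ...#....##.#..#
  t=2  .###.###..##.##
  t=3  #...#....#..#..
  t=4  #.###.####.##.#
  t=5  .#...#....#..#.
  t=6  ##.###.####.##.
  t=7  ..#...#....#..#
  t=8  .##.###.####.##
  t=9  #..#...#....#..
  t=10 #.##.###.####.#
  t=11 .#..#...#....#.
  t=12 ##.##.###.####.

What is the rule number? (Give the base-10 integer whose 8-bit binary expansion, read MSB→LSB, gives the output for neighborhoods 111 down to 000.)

  [7] ### => .  t=0,i=1
  [6] ##. => .  t=0,i=2
  [5] #.# => #  t=0,i=3
  [4] #.. => .  t=0,i=7
  [3] .## => .  t=0,i=0
  [2] .#. => #  t=0,i=9
  [1] ..# => #  t=0,i=8
  [0] ... => #  t=1,i=1
  bits 00100111 = 39

39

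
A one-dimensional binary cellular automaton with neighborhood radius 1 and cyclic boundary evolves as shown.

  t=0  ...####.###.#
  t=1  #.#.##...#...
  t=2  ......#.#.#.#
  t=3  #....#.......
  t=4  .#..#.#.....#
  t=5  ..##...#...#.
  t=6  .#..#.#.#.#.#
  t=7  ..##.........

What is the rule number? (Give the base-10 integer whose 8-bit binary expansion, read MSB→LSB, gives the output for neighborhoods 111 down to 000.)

  [7] ### => #  t=0,i=4
  [6] ##. => .  t=0,i=6
  [5] #.# => .  t=0,i=7
  [4] #.. => #  t=0,i=0
  [3] .## => .  t=0,i=3
  [2] .#. => .  t=0,i=12
  [1] ..# => #  t=0,i=2
  [0] ... => .  t=0,i=1
  bits 10010010 = 146

146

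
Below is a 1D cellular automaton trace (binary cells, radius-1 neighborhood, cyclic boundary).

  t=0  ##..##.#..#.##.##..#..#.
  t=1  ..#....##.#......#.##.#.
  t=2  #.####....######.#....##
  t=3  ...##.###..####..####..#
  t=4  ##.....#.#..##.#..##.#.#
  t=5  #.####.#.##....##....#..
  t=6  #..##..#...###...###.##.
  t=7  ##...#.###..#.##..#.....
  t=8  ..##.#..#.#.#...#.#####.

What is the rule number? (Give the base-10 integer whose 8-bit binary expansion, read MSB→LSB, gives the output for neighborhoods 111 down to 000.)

149

  [7] ### => #  t=2,i=3
  [6] ##. => .  t=0,i=1
  [5] #.# => .  t=0,i=6
  [4] #.. => #  t=0,i=2
  [3] .## => .  t=0,i=0
  [2] .#. => #  t=0,i=7
  [1] ..# => .  t=0,i=3
  [0] ... => #  t=1,i=0
  bits 10010101 = 149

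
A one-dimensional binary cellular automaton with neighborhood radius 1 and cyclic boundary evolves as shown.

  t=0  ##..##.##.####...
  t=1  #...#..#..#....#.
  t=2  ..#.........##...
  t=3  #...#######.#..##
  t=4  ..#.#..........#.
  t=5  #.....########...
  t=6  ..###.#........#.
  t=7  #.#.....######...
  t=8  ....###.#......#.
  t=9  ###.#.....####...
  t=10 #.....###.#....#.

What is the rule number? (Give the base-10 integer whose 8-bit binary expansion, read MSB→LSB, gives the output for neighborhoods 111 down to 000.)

  [7] ### => .  t=0,i=11
  [6] ##. => .  t=0,i=1
  [5] #.# => .  t=0,i=6
  [4] #.. => .  t=0,i=2
  [3] .## => #  t=0,i=0
  [2] .#. => .  t=1,i=0
  [1] ..# => .  t=0,i=3
  [0] ... => #  t=0,i=15
  bits 00001001 = 9

9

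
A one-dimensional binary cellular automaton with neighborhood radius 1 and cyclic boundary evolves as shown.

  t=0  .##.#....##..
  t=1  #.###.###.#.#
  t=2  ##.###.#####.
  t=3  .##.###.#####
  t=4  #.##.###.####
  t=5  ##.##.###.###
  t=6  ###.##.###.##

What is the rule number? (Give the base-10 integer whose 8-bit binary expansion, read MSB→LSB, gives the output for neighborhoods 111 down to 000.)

231

  [7] ### => #  t=1,i=3
  [6] ##. => #  t=0,i=2
  [5] #.# => #  t=0,i=3
  [4] #.. => .  t=0,i=5
  [3] .## => .  t=0,i=1
  [2] .#. => #  t=0,i=4
  [1] ..# => #  t=0,i=0
  [0] ... => #  t=0,i=6
  bits 11100111 = 231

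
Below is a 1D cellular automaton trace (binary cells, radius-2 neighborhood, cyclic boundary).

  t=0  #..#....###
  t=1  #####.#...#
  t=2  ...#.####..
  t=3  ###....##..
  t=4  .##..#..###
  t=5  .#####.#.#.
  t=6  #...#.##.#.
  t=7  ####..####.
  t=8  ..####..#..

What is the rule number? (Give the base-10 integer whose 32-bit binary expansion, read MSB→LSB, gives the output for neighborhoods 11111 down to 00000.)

  nb #####: next=.  (t=1,i=1, bit31=0)
  nb ####.: next=#  (t=0,i=10, bit30=1)
  nb ###.#: next=.  (t=1,i=4, bit29=0)
  nb ###..: next=#  (t=0,i=0, bit28=1)
  nb ##.##: next=.  (t=4,i=0, bit27=0)
  nb ##.#.: next=#  (t=1,i=5, bit26=1)
  nb ##..#: next=#  (t=0,i=1, bit25=1)
  nb ##...: next=.  (t=2,i=9, bit24=0)
  nb #.###: next=.  (t=2,i=5, bit23=0)
  nb #.##.: next=#  (t=4,i=1, bit22=1)
  nb #.#.#: next=#  (t=5,i=7, bit21=1)
  nb #.#..: next=#  (t=1,i=6, bit20=1)
  nb #..##: next=#  (t=3,i=10, bit19=1)
  nb #..#.: next=#  (t=0,i=2, bit18=1)
  nb #...#: next=#  (t=1,i=8, bit17=1)
  nb #....: next=.  (t=0,i=5, bit16=0)
  nb .####: next=.  (t=0,i=9, bit15=0)
  nb .###.: next=#  (t=3,i=1, bit14=1)
  nb .##.#: next=#  (t=6,i=7, bit13=1)
  nb .##..: next=#  (t=3,i=8, bit12=1)
  nb .#.##: next=.  (t=2,i=4, bit11=0)
  nb .#.#.: next=.  (t=5,i=8, bit10=0)
  nb .#..#: next=.  (t=4,i=6, bit9=0)
  nb .#...: next=#  (t=0,i=4, bit8=1)
  nb ..###: next=.  (t=0,i=8, bit7=0)
  nb ..##.: next=.  (t=3,i=7, bit6=0)
  nb ..#.#: next=.  (t=2,i=3, bit5=0)
  nb ..#..: next=#  (t=0,i=3, bit4=1)
  nb ...##: next=.  (t=0,i=7, bit3=0)
  nb ...#.: next=#  (t=2,i=2, bit2=1)
  nb ....#: next=#  (t=0,i=6, bit1=1)
  nb .....: next=#  (t=2,i=0, bit0=1)
  bits 01010110011111100111000100010111 = 1451127063

1451127063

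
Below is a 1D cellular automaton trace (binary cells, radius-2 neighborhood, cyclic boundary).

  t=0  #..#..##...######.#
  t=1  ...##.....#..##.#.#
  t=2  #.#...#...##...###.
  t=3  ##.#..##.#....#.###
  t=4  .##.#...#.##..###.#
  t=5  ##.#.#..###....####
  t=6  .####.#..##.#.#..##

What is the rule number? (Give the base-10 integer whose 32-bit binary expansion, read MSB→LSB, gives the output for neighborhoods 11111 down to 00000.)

  nb #####: next=#  (t=0,i=13, bit31=1)
  nb ####.: next=.  (t=0,i=15, bit30=0)
  nb ###.#: next=#  (t=0,i=16, bit29=1)
  nb ###..: next=#  (t=5,i=10, bit28=1)
  nb ##.##: next=.  (t=0,i=17, bit27=0)
  nb ##.#.: next=#  (t=1,i=15, bit26=1)
  nb ##..#: next=.  (t=0,i=1, bit25=0)
  nb ##...: next=.  (t=0,i=8, bit24=0)
  nb #.###: next=#  (t=3,i=16, bit23=1)
  nb #.##.: next=#  (t=0,i=18, bit22=1)
  nb #.#.#: next=#  (t=1,i=16, bit21=1)
  nb #.#..: next=.  (t=1,i=18, bit20=0)
  nb #..##: next=.  (t=0,i=5, bit19=0)
  nb #..#.: next=.  (t=0,i=2, bit18=0)
  nb #...#: next=.  (t=0,i=9, bit17=0)
  nb #....: next=#  (t=1,i=6, bit16=1)
  nb .####: next=.  (t=0,i=12, bit15=0)
  nb .###.: next=#  (t=2,i=16, bit14=1)
  nb .##.#: next=.  (t=1,i=14, bit13=0)
  nb .##..: next=.  (t=0,i=0, bit12=0)
  nb .#.##: next=#  (t=3,i=15, bit11=1)
  nb .#.#.: next=#  (t=1,i=17, bit10=1)
  nb .#..#: next=#  (t=0,i=4, bit9=1)
  nb .#...: next=#  (t=1,i=0, bit8=1)
  nb ..###: next=.  (t=0,i=11, bit7=0)
  nb ..##.: next=.  (t=0,i=6, bit6=0)
  nb ..#.#: next=#  (t=3,i=14, bit5=1)
  nb ..#..: next=#  (t=0,i=3, bit4=1)
  nb ...##: next=#  (t=0,i=10, bit3=1)
  nb ...#.: next=.  (t=1,i=9, bit2=0)
  nb ....#: next=.  (t=1,i=8, bit1=0)
  nb .....: next=.  (t=1,i=7, bit0=0)
  bits 10110100111000010100111100111000 = 3034664760

3034664760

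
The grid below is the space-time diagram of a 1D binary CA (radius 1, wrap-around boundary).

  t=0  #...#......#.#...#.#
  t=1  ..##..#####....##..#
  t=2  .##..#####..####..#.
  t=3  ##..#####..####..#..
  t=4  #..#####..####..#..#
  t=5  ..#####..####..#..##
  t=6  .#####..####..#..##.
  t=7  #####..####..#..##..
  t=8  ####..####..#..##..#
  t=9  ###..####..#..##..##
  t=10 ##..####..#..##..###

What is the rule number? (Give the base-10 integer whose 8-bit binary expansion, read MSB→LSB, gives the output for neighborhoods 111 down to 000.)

  ###|#  b7=1 t=1,i=7
  ##.|.  b6=0 t=0,i=0
  #.#|.  b5=0 t=0,i=12
  #..|.  b4=0 t=0,i=1
  .##|#  b3=1 t=0,i=19
  .#.|.  b2=0 t=0,i=4
  ..#|#  b1=1 t=0,i=3
  ...|#  b0=1 t=0,i=2
  bits 10001011 = 139

139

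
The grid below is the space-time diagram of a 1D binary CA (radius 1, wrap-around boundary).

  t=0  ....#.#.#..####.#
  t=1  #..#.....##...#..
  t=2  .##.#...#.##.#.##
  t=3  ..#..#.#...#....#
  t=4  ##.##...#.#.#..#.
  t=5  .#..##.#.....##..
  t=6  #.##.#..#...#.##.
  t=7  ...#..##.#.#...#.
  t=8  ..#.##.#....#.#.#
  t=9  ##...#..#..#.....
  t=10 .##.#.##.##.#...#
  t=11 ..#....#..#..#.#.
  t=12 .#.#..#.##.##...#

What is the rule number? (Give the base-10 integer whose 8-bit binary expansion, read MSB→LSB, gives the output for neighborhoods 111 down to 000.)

82

  ###|.  b7=0 t=0,i=12
  ##.|#  b6=1 t=0,i=14
  #.#|.  b5=0 t=0,i=5
  #..|#  b4=1 t=0,i=0
  .##|.  b3=0 t=0,i=11
  .#.|.  b2=0 t=0,i=4
  ..#|#  b1=1 t=0,i=3
  ...|.  b0=0 t=0,i=1
  bits 01010010 = 82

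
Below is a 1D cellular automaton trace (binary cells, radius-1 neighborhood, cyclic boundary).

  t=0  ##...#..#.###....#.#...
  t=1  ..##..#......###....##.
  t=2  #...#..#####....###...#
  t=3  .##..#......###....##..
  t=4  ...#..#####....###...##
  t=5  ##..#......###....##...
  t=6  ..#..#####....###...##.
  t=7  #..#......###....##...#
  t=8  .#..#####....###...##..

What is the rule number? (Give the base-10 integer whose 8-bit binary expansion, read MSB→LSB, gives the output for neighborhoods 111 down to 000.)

17

  nb ###: next=.  (t=0,i=11, bit7=0)
  nb ##.: next=.  (t=0,i=1, bit6=0)
  nb #.#: next=.  (t=0,i=9, bit5=0)
  nb #..: next=#  (t=0,i=2, bit4=1)
  nb .##: next=.  (t=0,i=0, bit3=0)
  nb .#.: next=.  (t=0,i=5, bit2=0)
  nb ..#: next=.  (t=0,i=4, bit1=0)
  nb ...: next=#  (t=0,i=3, bit0=1)
  bits 00010001 = 17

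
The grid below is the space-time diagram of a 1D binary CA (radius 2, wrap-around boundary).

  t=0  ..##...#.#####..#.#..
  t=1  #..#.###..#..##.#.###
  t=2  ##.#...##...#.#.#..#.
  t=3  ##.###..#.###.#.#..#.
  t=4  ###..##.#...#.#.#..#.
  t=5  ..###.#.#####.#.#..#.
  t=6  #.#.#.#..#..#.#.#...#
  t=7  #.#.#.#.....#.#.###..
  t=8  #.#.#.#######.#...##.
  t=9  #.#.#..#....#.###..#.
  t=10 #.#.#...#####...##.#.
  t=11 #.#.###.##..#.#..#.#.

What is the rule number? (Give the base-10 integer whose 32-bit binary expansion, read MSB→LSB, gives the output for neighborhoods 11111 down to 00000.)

981184935

  [31] ##### => .  t=0,i=11
  [30] ####. => .  t=0,i=12
  [29] ###.# => #  t=3,i=12
  [28] ###.. => #  t=0,i=13
  [27] ##.## => #  t=3,i=2
  [26] ##.#. => .  t=1,i=15
  [25] ##..# => #  t=0,i=14
  [24] ##... => .  t=0,i=4
  [23] #.### => .  t=0,i=9
  [22] #.##. => #  t=2,i=0
  [21] #.#.# => #  t=1,i=16
  [20] #.#.. => #  t=0,i=18
  [19] #..## => #  t=1,i=12
  [18] #..#. => .  t=0,i=15
  [17] #...# => #  t=0,i=5
  [16] #.... => #  t=0,i=20
  [15] .#### => #  t=0,i=10
  [14] .###. => .  t=1,i=6
  [13] .##.# => #  t=1,i=14
  [12] .##.. => #  t=0,i=3
  [11] .#.## => .  t=0,i=8
  [10] .#.#. => .  t=0,i=17
  [9] .#..# => .  t=1,i=11
  [8] .#... => #  t=0,i=19
  [7] ..### => #  t=5,i=2
  [6] ..##. => .  t=0,i=2
  [5] ..#.# => #  t=0,i=7
  [4] ..#.. => .  t=1,i=10
  [3] ...## => .  t=0,i=1
  [2] ...#. => #  t=0,i=6
  [1] ....# => #  t=0,i=0
  [0] ..... => #  t=7,i=9
  bits 00111010011110111011000110100111 = 981184935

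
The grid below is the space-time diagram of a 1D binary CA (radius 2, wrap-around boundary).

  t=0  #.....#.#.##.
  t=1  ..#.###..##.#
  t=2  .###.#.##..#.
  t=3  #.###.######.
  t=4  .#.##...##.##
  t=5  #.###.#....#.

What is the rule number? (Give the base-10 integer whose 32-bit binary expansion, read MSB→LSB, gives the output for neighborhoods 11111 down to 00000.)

  [31] ##### => #  t=3,i=8
  [30] ####. => .  t=3,i=10
  [29] ###.# => #  t=2,i=3
  [28] ###.. => .  t=1,i=6
  [27] ##.## => .  t=3,i=5
  [26] ##.#. => #  t=0,i=12
  [25] ##..# => #  t=1,i=7
  [24] ##... => .  t=4,i=5
  [23] #.### => .  t=1,i=4
  [22] #.##. => #  t=0,i=10
  [21] #.#.# => .  t=0,i=8
  [20] #.#.. => .  t=0,i=0
  [19] #..## => #  t=1,i=8
  [18] #..#. => #  t=1,i=1
  [17] #...# => #  t=4,i=6
  [16] #.... => #  t=0,i=2
  [15] .#### => .  t=3,i=7
  [14] .###. => #  t=1,i=5
  [13] .##.# => .  t=0,i=11
  [12] .##.. => #  t=2,i=8
  [11] .#.## => #  t=0,i=9
  [10] .#.#. => .  t=0,i=7
  [9] .#..# => .  t=1,i=0
  [8] .#... => .  t=0,i=1
  [7] ..### => .  t=2,i=1
  [6] ..##. => .  t=1,i=9
  [5] ..#.# => #  t=0,i=6
  [4] ..#.. => #  t=2,i=11
  [3] ...## => .  t=4,i=7
  [2] ...#. => #  t=0,i=5
  [1] ....# => #  t=0,i=4
  [0] ..... => .  t=0,i=3
  bits 10100110010011110101100000110110 = 2790217782

2790217782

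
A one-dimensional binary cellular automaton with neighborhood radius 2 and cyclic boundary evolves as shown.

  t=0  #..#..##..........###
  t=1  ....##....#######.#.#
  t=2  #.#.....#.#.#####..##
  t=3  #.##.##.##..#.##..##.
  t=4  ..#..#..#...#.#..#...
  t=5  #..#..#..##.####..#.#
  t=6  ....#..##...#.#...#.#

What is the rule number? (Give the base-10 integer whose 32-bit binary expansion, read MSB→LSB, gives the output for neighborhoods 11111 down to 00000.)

3772385187

  nb #####: next=#  (t=1,i=12, bit31=1)
  nb ####.: next=#  (t=0,i=20, bit30=1)
  nb ###.#: next=#  (t=1,i=16, bit29=1)
  nb ###..: next=.  (t=0,i=0, bit28=0)
  nb ##.##: next=.  (t=3,i=4, bit27=0)
  nb ##.#.: next=.  (t=1,i=17, bit26=0)
  nb ##..#: next=.  (t=0,i=1, bit25=0)
  nb ##...: next=.  (t=0,i=8, bit24=0)
  nb #.###: next=#  (t=2,i=12, bit23=1)
  nb #.##.: next=#  (t=3,i=2, bit22=1)
  nb #.#.#: next=.  (t=1,i=18, bit21=0)
  nb #.#..: next=#  (t=1,i=20, bit20=1)
  nb #..##: next=#  (t=0,i=5, bit19=1)
  nb #..#.: next=.  (t=0,i=2, bit18=0)
  nb #...#: next=#  (t=4,i=10, bit17=1)
  nb #....: next=.  (t=0,i=9, bit16=0)
  nb .####: next=.  (t=0,i=19, bit15=0)
  nb .###.: next=.  (t=2,i=20, bit14=0)
  nb .##.#: next=.  (t=3,i=3, bit13=0)
  nb .##..: next=.  (t=0,i=7, bit12=0)
  nb .#.##: next=.  (t=2,i=11, bit11=0)
  nb .#.#.: next=#  (t=1,i=19, bit10=1)
  nb .#..#: next=#  (t=0,i=4, bit9=1)
  nb .#...: next=#  (t=1,i=0, bit8=1)
  nb ..###: next=#  (t=0,i=18, bit7=1)
  nb ..##.: next=.  (t=0,i=6, bit6=0)
  nb ..#.#: next=#  (t=2,i=8, bit5=1)
  nb ..#..: next=.  (t=0,i=3, bit4=0)
  nb ...##: next=.  (t=0,i=17, bit3=0)
  nb ...#.: next=.  (t=2,i=7, bit2=0)
  nb ....#: next=#  (t=0,i=16, bit1=1)
  nb .....: next=#  (t=0,i=10, bit0=1)
  bits 11100000110110100000011110100011 = 3772385187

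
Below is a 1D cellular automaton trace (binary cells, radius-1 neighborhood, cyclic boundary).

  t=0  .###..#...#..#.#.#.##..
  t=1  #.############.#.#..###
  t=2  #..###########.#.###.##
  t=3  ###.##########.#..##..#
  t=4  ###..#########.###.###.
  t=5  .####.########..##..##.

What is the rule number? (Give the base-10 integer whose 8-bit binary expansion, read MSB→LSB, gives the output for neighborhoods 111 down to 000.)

  nb ###: next=#  (t=0,i=2, bit7=1)
  nb ##.: next=#  (t=0,i=3, bit6=1)
  nb #.#: next=.  (t=0,i=14, bit5=0)
  nb #..: next=#  (t=0,i=4, bit4=1)
  nb .##: next=.  (t=0,i=1, bit3=0)
  nb .#.: next=#  (t=0,i=6, bit2=1)
  nb ..#: next=#  (t=0,i=0, bit1=1)
  nb ...: next=#  (t=0,i=8, bit0=1)
  bits 11010111 = 215

215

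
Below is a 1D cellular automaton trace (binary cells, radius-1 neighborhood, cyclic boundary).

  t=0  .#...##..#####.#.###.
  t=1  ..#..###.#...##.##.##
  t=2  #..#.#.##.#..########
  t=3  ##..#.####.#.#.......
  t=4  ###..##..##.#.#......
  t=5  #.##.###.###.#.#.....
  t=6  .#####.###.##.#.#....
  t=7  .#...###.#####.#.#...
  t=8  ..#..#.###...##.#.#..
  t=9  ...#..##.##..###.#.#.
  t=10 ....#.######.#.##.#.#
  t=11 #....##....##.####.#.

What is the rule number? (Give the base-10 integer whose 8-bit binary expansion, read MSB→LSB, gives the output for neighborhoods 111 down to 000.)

  nb ###: next=.  (t=0,i=10, bit7=0)
  nb ##.: next=#  (t=0,i=6, bit6=1)
  nb #.#: next=#  (t=0,i=14, bit5=1)
  nb #..: next=#  (t=0,i=2, bit4=1)
  nb .##: next=#  (t=0,i=5, bit3=1)
  nb .#.: next=.  (t=0,i=1, bit2=0)
  nb ..#: next=.  (t=0,i=0, bit1=0)
  nb ...: next=.  (t=0,i=3, bit0=0)
  bits 01111000 = 120

120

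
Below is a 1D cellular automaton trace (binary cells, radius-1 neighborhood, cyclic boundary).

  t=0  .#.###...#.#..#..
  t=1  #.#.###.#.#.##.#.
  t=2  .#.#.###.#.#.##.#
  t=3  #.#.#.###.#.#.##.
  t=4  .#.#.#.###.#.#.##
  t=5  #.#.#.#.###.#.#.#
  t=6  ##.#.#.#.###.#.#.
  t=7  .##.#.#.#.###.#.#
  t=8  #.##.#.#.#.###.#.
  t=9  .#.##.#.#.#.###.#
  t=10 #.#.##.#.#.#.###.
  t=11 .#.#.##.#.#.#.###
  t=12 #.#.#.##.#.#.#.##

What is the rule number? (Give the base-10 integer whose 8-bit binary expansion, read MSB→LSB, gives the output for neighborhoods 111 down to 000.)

242

  ### -> #   bit 7 = 1  t=0,i=4
  ##. -> #   bit 6 = 1  t=0,i=5
  #.# -> #   bit 5 = 1  t=0,i=2
  #.. -> #   bit 4 = 1  t=0,i=6
  .## -> .   bit 3 = 0  t=0,i=3
  .#. -> .   bit 2 = 0  t=0,i=1
  ..# -> #   bit 1 = 1  t=0,i=0
  ... -> .   bit 0 = 0  t=0,i=7
  bits 11110010 = 242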